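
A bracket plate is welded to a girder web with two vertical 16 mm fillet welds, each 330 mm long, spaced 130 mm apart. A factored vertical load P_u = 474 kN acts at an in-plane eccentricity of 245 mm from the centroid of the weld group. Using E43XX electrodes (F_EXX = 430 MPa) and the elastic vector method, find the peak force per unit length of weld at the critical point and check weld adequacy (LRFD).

f_max ≈ 2690 N/mm; NOT adequate

Total weld length L_w = 660 mm. Treat welds as unit-width lines.
Polar moment about centroid: J = 2[d³/12 + d(b/2)²] = 2[330³/12 + 330×65²] = 8778000 mm³.
Direct shear f_v = P/L_w = 474×10³ / 660 = 718.2 N/mm (vertical).
Torsion M = P·e = 474×10³ × 245 = 116130000 N·mm.
Critical point at (x, y) = (65, 165) from centroid. f_tx = M·y/J = 2183 N/mm; f_ty = M·x/J = 859.9 N/mm.
Resultant f_max = √[f_tx² + (f_v + f_ty)²] = √[2183² + (718.2 + 859.9)²] = 2694 N/mm.
Capacity per unit length: φr_n = 0.75 × 0.6 × 430 × (0.707 × 16) = 2189 N/mm.
2694 > 2189 → NOT adequate.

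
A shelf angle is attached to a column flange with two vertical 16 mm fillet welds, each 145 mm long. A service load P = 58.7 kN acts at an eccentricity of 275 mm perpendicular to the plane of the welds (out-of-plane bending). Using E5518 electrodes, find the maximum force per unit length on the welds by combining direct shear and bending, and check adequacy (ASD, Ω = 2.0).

E55XX → F_EXX = 550 MPa.
L_w = 2 × 145 = 290 mm; section modulus (unit throat) S = 2 × L²/6 = 7008 mm².
Direct shear f_v = P/L_w = 58.7×10³/290 = 202.4 N/mm.
Moment M = P × e = 58.7×10³ × 275 = 16142000 N·mm; bending f_b = M/S = 2303 N/mm.
f_max = √(f_v² + f_b²) = √(202.4² + 2303²) = 2312 N/mm.
r_n/Ω = (1/2.0) × 0.6 × 550 × (0.707 × 16) = 1866 N/mm → NOT adequate.

f_max ≈ 2310 N/mm; NOT adequate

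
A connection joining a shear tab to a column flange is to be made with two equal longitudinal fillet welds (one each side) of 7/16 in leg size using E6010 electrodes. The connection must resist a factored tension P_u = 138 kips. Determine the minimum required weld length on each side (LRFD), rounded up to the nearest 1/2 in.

L = 8.5 in on each side

E60XX → F_EXX = 60 ksi.
Throat t_e = 0.707 × 0.4375 = 0.3093 in.
φr_n = 0.75 × 0.6 × 60 × 0.3093 = 8.351 kips/in.
L_req = P_u / φr_n = 138 / 8.351 = 16.52 in total.
Per side: 16.52 / 2 = 8.262 in.
Round up → use L = 8.5 in on each side.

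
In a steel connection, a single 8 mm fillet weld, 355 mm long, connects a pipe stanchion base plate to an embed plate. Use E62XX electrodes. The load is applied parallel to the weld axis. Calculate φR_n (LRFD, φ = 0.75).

E62XX → F_EXX = 620 MPa.
Effective throat t_e = 0.707 × 8 = 5.656 mm.
Total length L = 355 mm; A_we = 5.656 × 355 = 2008 mm².
F_nw = 0.6 F_EXX = 0.6 × 620 = 372 MPa.
φR_n = 0.75 × 372 × 2008 × 10⁻³ = 560.2 kN.

φR_n ≈ 560 kN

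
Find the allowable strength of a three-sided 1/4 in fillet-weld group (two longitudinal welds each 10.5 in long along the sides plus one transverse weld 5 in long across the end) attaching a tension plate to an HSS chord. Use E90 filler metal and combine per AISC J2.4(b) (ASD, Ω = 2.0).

E90XX → F_EXX = 90 ksi.
t_e = 0.707 × 0.25 = 0.1767 in.
R_nwl = 0.6 × 90 × 0.1767 × 21 = 200.4 kips (longitudinal, 2 welds).
R_nwt = 0.6 × 90 × 0.1767 × 5 = 47.72 kips (transverse, base value).
(i) R_nwl + R_nwt = 248.2 kips; (ii) 0.85 R_nwl + 1.5 R_nwt = 242 kips.
R_n = max = 248.2 kips [governs: (i)]; R_n/Ω = 124.1 kips.

R_n/Ω ≈ 124 kips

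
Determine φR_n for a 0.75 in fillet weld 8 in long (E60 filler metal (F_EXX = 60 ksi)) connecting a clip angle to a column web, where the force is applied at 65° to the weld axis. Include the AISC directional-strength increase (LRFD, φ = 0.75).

t_e = 0.707 × 0.75 = 0.5302 in; A_we = 0.5302 × 8 = 4.242 in².
Directional factor: 1.0 + 0.5 sin^1.5(65°) = 1.431.
F_nw = 0.6 × 60 × 1.431 = 51.53 ksi.
φR_n = 0.75 × 51.53 × 4.242 = 163.9 kip.

φR_n ≈ 164 kip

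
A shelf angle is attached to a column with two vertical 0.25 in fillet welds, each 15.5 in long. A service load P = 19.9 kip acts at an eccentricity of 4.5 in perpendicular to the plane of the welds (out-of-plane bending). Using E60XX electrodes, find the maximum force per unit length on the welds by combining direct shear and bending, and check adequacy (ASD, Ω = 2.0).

f_max ≈ 1.29 kip/in; adequate

E60XX → F_EXX = 60 ksi.
L_w = 2 × 15.5 = 31 in; section modulus (unit throat) S = 2 × L²/6 = 80.08 in².
Direct shear f_v = P/L_w = 19.9/31 = 0.6419 kip/in.
Moment M = P × e = 19.9 × 4.5 = 89.55 kip·in; bending f_b = M/S = 1.118 kip/in.
f_max = √(f_v² + f_b²) = √(0.6419² + 1.118²) = 1.289 kip/in.
r_n/Ω = (1/2.0) × 0.6 × 60 × (0.707 × 0.25) = 3.181 kip/in → adequate.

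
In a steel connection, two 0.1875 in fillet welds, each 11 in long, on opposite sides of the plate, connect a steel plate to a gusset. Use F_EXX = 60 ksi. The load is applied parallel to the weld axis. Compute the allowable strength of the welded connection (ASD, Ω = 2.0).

R_n/Ω ≈ 52.5 kips

Effective throat t_e = 0.707 × 0.1875 = 0.1326 in.
Total length L = 22 in; A_we = 0.1326 × 22 = 2.916 in².
F_nw = 0.6 F_EXX = 0.6 × 60 = 36 ksi.
R_n = 36 × 2.916 = 105 kips; R_n/Ω = 105/2.0 = 52.49 kips.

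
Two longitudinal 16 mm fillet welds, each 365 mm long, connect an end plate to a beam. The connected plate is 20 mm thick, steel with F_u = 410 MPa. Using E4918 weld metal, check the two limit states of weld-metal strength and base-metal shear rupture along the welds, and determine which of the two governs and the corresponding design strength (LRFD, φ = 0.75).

E49XX → F_EXX = 490 MPa.
t_e = 0.707 × 16 = 11.31 mm; L = 730 mm.
Weld metal: φR_n = 0.75 × 0.6 × 490 × 11.31 × 730 × 10⁻³ = 1821 kN.
Base metal (shear rupture): φR_n = 0.75 × 0.6 × 410 × 20 × 730 × 10⁻³ = 2694 kN.
Governing: weld metal.

φR_n ≈ 1820 kN (weld metal governs)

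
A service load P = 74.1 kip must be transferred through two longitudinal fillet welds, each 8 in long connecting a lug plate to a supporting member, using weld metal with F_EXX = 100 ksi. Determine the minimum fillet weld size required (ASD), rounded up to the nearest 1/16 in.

w = 1/4 in

Total weld length L = 16 in.
Required throat t_e = P × Ω / (0.6 F_EXX × L) = 74.1 × 2.0 / (0.6 × 100 × 16) = 0.1544 in.
Required leg w = t_e / 0.707 = 0.2184 in → use 1/4 in.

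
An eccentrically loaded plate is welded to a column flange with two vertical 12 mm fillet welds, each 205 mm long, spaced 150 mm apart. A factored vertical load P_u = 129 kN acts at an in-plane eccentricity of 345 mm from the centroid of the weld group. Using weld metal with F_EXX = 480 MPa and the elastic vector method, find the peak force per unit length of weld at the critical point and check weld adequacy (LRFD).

Total weld length L_w = 410 mm. Treat welds as unit-width lines.
Polar moment about centroid: J = 2[d³/12 + d(b/2)²] = 2[205³/12 + 205×75²] = 3742000 mm³.
Direct shear f_v = P/L_w = 129×10³ / 410 = 314.6 N/mm (vertical).
Torsion M = P·e = 129×10³ × 345 = 44505000 N·mm.
Critical point at (x, y) = (75, 102.5) from centroid. f_tx = M·y/J = 1219 N/mm; f_ty = M·x/J = 892 N/mm.
Resultant f_max = √[f_tx² + (f_v + f_ty)²] = √[1219² + (314.6 + 892)²] = 1715 N/mm.
Capacity per unit length: φr_n = 0.75 × 0.6 × 480 × (0.707 × 12) = 1833 N/mm.
1715 ≤ 1833 → adequate.

f_max ≈ 1720 N/mm; adequate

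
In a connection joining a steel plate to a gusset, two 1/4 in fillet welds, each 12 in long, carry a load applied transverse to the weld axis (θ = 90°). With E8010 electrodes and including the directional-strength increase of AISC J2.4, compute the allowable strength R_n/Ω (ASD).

R_n/Ω ≈ 153 kips

E80XX → F_EXX = 80 ksi.
t_e = 0.707 × 0.25 = 0.1767 in; A_we = 0.1767 × 24 = 4.242 in².
Directional factor: 1.0 + 0.5 sin^1.5(90°) = 1.5.
F_nw = 0.6 × 80 × 1.5 = 72 ksi.
R_n/Ω = (72 × 4.242) / 2.0 = 152.7 kips.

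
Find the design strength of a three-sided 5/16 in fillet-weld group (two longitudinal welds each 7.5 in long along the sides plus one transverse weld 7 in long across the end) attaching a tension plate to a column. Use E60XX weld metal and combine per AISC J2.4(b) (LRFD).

E60XX → F_EXX = 60 ksi.
t_e = 0.707 × 0.3125 = 0.2209 in.
R_nwl = 0.6 × 60 × 0.2209 × 15 = 119.3 kip (longitudinal, 2 welds).
R_nwt = 0.6 × 60 × 0.2209 × 7 = 55.68 kip (transverse, base value).
(i) R_nwl + R_nwt = 175 kip; (ii) 0.85 R_nwl + 1.5 R_nwt = 184.9 kip.
R_n = max = 184.9 kip [governs: (ii)]; φR_n = 138.7 kip.

φR_n ≈ 139 kip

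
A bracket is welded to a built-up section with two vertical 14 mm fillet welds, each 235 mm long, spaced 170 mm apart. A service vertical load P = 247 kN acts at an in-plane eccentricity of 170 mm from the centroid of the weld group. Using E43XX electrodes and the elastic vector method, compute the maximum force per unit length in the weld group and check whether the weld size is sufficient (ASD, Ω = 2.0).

f_max ≈ 1470 N/mm; NOT adequate

E43XX → F_EXX = 430 MPa.
Total weld length L_w = 470 mm. Treat welds as unit-width lines.
Polar moment about centroid: J = 2[d³/12 + d(b/2)²] = 2[235³/12 + 235×85²] = 5559000 mm³.
Direct shear f_v = P/L_w = 247×10³ / 470 = 525.5 N/mm (vertical).
Torsion M = P·e = 247×10³ × 170 = 41990000 N·mm.
Critical point at (x, y) = (85, 117.5) from centroid. f_tx = M·y/J = 887.6 N/mm; f_ty = M·x/J = 642.1 N/mm.
Resultant f_max = √[f_tx² + (f_v + f_ty)²] = √[887.6² + (525.5 + 642.1)²] = 1467 N/mm.
Capacity per unit length: r_n/Ω = (1/2.0) × 0.6 × 430 × (0.707 × 14) = 1277 N/mm.
1467 > 1277 → NOT adequate.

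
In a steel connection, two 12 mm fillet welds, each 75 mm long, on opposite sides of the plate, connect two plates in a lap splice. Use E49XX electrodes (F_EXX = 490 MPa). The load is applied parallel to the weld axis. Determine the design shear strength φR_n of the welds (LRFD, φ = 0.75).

φR_n ≈ 281 kN

Effective throat t_e = 0.707 × 12 = 8.484 mm.
Total length L = 150 mm; A_we = 8.484 × 150 = 1273 mm².
F_nw = 0.6 F_EXX = 0.6 × 490 = 294 MPa.
φR_n = 0.75 × 294 × 1273 × 10⁻³ = 280.6 kN.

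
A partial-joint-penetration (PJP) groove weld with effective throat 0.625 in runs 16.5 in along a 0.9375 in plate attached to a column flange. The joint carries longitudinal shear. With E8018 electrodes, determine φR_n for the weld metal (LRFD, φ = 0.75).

E80XX → F_EXX = 80 ksi.
Effective throat (given) t_e = 0.625 in.
A_we = 0.625 × 16.5 = 10.31 in².
F_nw = 0.6 F_EXX = 48 ksi.
φR_n = 0.75 × 48 × 10.31 = 371.2 kip.

φR_n ≈ 371 kip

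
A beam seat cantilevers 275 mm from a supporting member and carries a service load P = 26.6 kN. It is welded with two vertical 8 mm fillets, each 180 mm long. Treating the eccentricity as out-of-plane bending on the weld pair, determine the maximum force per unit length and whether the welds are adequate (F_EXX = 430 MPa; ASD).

L_w = 2 × 180 = 360 mm; section modulus (unit throat) S = 2 × L²/6 = 10800 mm².
Direct shear f_v = P/L_w = 26.6×10³/360 = 73.89 N/mm.
Moment M = P × e = 26.6×10³ × 275 = 7315000 N·mm; bending f_b = M/S = 677.3 N/mm.
f_max = √(f_v² + f_b²) = √(73.89² + 677.3²) = 681.3 N/mm.
r_n/Ω = (1/2.0) × 0.6 × 430 × (0.707 × 8) = 729.6 N/mm → adequate.

f_max ≈ 681 N/mm; adequate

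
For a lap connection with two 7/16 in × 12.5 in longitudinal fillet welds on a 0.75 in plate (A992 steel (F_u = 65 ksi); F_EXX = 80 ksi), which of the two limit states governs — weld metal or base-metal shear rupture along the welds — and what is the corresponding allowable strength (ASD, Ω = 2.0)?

t_e = 0.707 × 0.4375 = 0.3093 in; L = 25 in.
Weld metal: R_n/Ω = (1/2.0) × 0.6 × 80 × 0.3093 × 25 = 185.6 kips.
Base metal (shear rupture): R_n/Ω = (1/2.0) × 0.6 × 65 × 0.75 × 25 = 365.6 kips.
Governing: weld metal.

R_n/Ω ≈ 186 kips (weld metal governs)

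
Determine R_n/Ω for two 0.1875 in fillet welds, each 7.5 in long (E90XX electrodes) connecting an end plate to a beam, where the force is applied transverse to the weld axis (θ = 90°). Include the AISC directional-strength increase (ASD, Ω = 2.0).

E90XX → F_EXX = 90 ksi.
t_e = 0.707 × 0.1875 = 0.1326 in; A_we = 0.1326 × 15 = 1.988 in².
Directional factor: 1.0 + 0.5 sin^1.5(90°) = 1.5.
F_nw = 0.6 × 90 × 1.5 = 81 ksi.
R_n/Ω = (81 × 1.988) / 2.0 = 80.53 kips.

R_n/Ω ≈ 80.5 kips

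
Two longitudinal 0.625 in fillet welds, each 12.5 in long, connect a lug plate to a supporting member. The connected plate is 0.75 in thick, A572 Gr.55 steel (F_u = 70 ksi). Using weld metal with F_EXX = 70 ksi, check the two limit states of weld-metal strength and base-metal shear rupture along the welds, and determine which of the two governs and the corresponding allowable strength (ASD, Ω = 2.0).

R_n/Ω ≈ 232 kips (weld metal governs)

t_e = 0.707 × 0.625 = 0.4419 in; L = 25 in.
Weld metal: R_n/Ω = (1/2.0) × 0.6 × 70 × 0.4419 × 25 = 232 kips.
Base metal (shear rupture): R_n/Ω = (1/2.0) × 0.6 × 70 × 0.75 × 25 = 393.8 kips.
Governing: weld metal.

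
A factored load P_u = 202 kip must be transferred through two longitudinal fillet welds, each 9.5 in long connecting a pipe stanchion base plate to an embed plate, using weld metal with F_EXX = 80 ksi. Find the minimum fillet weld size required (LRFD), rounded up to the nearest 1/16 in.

Total weld length L = 19 in.
Required throat t_e = P_u / (φ × 0.6 F_EXX × L) = 202 / (0.75 × 0.6 × 80 × 19) = 0.2953 in.
Required leg w = t_e / 0.707 = 0.4177 in → use 7/16 in.

w = 7/16 in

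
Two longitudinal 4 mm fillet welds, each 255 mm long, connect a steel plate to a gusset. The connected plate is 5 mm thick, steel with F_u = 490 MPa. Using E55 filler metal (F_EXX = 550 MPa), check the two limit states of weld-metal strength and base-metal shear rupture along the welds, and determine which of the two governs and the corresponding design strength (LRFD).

t_e = 0.707 × 4 = 2.828 mm; L = 510 mm.
Weld metal: φR_n = 0.75 × 0.6 × 550 × 2.828 × 510 × 10⁻³ = 357 kN.
Base metal (shear rupture): φR_n = 0.75 × 0.6 × 490 × 5 × 510 × 10⁻³ = 562.3 kN.
Governing: weld metal.

φR_n ≈ 357 kN (weld metal governs)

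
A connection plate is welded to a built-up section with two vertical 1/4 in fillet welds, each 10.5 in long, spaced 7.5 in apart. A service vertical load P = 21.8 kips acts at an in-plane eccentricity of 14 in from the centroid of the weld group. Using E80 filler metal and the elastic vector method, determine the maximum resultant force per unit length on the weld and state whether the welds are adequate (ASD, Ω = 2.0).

E80XX → F_EXX = 80 ksi.
Total weld length L_w = 21 in. Treat welds as unit-width lines.
Polar moment about centroid: J = 2[d³/12 + d(b/2)²] = 2[10.5³/12 + 10.5×3.75²] = 488.2 in³.
Direct shear f_v = P/L_w = 21.8 / 21 = 1.038 kip/in (vertical).
Torsion M = P·e = 21.8 × 14 = 305.2 kip·in.
Critical point at (x, y) = (3.75, 5.25) from centroid. f_tx = M·y/J = 3.282 kip/in; f_ty = M·x/J = 2.344 kip/in.
Resultant f_max = √[f_tx² + (f_v + f_ty)²] = √[3.282² + (1.038 + 2.344)²] = 4.713 kip/in.
Capacity per unit length: r_n/Ω = (1/2.0) × 0.6 × 80 × (0.707 × 0.25) = 4.242 kip/in.
4.713 > 4.242 → NOT adequate.

f_max ≈ 4.71 kip/in; NOT adequate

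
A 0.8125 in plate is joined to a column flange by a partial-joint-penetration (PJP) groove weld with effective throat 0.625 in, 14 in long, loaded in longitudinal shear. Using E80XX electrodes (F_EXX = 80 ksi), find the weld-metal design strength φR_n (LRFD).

Effective throat (given) t_e = 0.625 in.
A_we = 0.625 × 14 = 8.75 in².
F_nw = 0.6 F_EXX = 48 ksi.
φR_n = 0.75 × 48 × 8.75 = 315 kips.

φR_n ≈ 315 kips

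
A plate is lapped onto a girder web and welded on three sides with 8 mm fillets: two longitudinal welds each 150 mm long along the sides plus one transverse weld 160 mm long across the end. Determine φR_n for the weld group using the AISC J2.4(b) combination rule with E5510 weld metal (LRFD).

φR_n ≈ 693 kN

E55XX → F_EXX = 550 MPa.
t_e = 0.707 × 8 = 5.656 mm.
R_nwl = 0.6 × 550 × 5.656 × 300 × 10⁻³ = 559.9 kN (longitudinal, 2 welds).
R_nwt = 0.6 × 550 × 5.656 × 160 × 10⁻³ = 298.6 kN (transverse, base value).
(i) R_nwl + R_nwt = 858.6 kN; (ii) 0.85 R_nwl + 1.5 R_nwt = 923.9 kN.
R_n = max = 923.9 kN [governs: (ii)]; φR_n = 692.9 kN.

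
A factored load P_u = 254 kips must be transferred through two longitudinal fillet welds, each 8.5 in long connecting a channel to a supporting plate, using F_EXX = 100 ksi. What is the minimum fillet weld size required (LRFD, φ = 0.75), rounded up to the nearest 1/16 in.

Total weld length L = 17 in.
Required throat t_e = P_u / (φ × 0.6 F_EXX × L) = 254 / (0.75 × 0.6 × 100 × 17) = 0.332 in.
Required leg w = t_e / 0.707 = 0.4696 in → use 1/2 in.

w = 1/2 in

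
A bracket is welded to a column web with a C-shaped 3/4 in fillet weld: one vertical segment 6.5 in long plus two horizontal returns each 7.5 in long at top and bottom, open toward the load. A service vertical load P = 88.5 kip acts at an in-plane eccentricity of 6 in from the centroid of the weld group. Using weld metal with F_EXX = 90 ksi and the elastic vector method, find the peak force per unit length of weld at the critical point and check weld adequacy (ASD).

f_max ≈ 13.5 kip/in; adequate

Total weld length L_w = 21.5 in. Treat welds as unit-width lines.
Centroid: x̄ = 2×7.5×3.75 / 21.5 = 2.616 in from the vertical weld.
Polar moment about centroid: J = I_x + I_y = [6.5³/12 + 2×7.5×3.25²] + [6.5×2.616² + 2(7.5³/12 + 7.5×1.134²)] = 315.4 in³.
Direct shear f_v = P/L_w = 88.5 / 21.5 = 4.116 kip/in (vertical).
Torsion M = P·e = 88.5 × 6 = 531 kip·in.
Critical point at (x, y) = (4.884, 3.25) from centroid. f_tx = M·y/J = 5.471 kip/in; f_ty = M·x/J = 8.222 kip/in.
Resultant f_max = √[f_tx² + (f_v + f_ty)²] = √[5.471² + (4.116 + 8.222)²] = 13.5 kip/in.
Capacity per unit length: r_n/Ω = (1/2.0) × 0.6 × 90 × (0.707 × 0.75) = 14.32 kip/in.
13.5 ≤ 14.32 → adequate.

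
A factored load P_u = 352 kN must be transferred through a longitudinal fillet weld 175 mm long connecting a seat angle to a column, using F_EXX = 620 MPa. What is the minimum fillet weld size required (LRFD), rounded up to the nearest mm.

w = 11 mm

Total weld length L = 175 mm.
Required throat t_e = P_u / (φ × 0.6 F_EXX × L) = 352 / (0.75 × 0.6 × 620 × 175 × 10⁻³) = 7.209 mm.
Required leg w = t_e / 0.707 = 10.2 mm → use 11 mm.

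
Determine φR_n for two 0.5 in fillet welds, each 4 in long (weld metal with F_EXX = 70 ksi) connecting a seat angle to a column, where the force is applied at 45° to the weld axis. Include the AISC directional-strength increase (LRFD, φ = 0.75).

t_e = 0.707 × 0.5 = 0.3535 in; A_we = 0.3535 × 8 = 2.828 in².
Directional factor: 1.0 + 0.5 sin^1.5(45°) = 1.297.
F_nw = 0.6 × 70 × 1.297 = 54.49 ksi.
φR_n = 0.75 × 54.49 × 2.828 = 115.6 kips.

φR_n ≈ 116 kips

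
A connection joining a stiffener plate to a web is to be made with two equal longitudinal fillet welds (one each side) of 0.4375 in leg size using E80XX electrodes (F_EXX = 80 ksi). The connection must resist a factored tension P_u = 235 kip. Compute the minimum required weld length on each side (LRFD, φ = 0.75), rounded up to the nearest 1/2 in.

Throat t_e = 0.707 × 0.4375 = 0.3093 in.
φr_n = 0.75 × 0.6 × 80 × 0.3093 = 11.14 kip/in.
L_req = P_u / φr_n = 235 / 11.14 = 21.1 in total.
Per side: 21.1 / 2 = 10.55 in.
Round up → use L = 11 in on each side.

L = 11 in on each side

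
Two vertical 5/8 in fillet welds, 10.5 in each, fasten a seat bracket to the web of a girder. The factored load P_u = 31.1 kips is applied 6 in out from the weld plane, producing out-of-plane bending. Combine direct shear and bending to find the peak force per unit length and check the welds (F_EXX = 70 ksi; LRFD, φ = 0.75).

f_max ≈ 5.29 kip/in; adequate

L_w = 2 × 10.5 = 21 in; section modulus (unit throat) S = 2 × L²/6 = 36.75 in².
Direct shear f_v = P/L_w = 31.1/21 = 1.481 kip/in.
Moment M = P × e = 31.1 × 6 = 186.6 kip·in; bending f_b = M/S = 5.078 kip/in.
f_max = √(f_v² + f_b²) = √(1.481² + 5.078²) = 5.289 kip/in.
φr_n = 0.75 × 0.6 × 70 × (0.707 × 0.625) = 13.92 kip/in → adequate.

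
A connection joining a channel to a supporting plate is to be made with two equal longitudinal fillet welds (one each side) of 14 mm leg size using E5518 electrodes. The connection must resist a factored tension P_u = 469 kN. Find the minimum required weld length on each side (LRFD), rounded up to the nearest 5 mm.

E55XX → F_EXX = 550 MPa.
Throat t_e = 0.707 × 14 = 9.898 mm.
φr_n = 0.75 × 0.6 × 550 × 9.898 × 10⁻³ = 2.45 kN/mm.
L_req = P_u / φr_n = 469 / 2.45 = 191.4 mm total.
Per side: 191.4 / 2 = 95.72 mm.
Round up → use L = 100 mm on each side.

L = 100 mm on each side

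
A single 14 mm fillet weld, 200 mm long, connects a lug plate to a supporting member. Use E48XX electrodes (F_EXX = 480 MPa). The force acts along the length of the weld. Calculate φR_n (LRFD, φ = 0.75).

Effective throat t_e = 0.707 × 14 = 9.898 mm.
Total length L = 200 mm; A_we = 9.898 × 200 = 1980 mm².
F_nw = 0.6 F_EXX = 0.6 × 480 = 288 MPa.
φR_n = 0.75 × 288 × 1980 × 10⁻³ = 427.6 kN.

φR_n ≈ 428 kN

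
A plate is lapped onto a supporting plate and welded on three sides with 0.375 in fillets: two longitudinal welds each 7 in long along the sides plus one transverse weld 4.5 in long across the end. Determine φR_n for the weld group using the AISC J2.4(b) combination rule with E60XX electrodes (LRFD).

φR_n ≈ 134 kips

E60XX → F_EXX = 60 ksi.
t_e = 0.707 × 0.375 = 0.2651 in.
R_nwl = 0.6 × 60 × 0.2651 × 14 = 133.6 kips (longitudinal, 2 welds).
R_nwt = 0.6 × 60 × 0.2651 × 4.5 = 42.95 kips (transverse, base value).
(i) R_nwl + R_nwt = 176.6 kips; (ii) 0.85 R_nwl + 1.5 R_nwt = 178 kips.
R_n = max = 178 kips [governs: (ii)]; φR_n = 133.5 kips.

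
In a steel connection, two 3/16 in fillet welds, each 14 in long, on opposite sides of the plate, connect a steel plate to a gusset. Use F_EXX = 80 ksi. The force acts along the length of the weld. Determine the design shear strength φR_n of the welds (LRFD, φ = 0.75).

Effective throat t_e = 0.707 × 0.1875 = 0.1326 in.
Total length L = 28 in; A_we = 0.1326 × 28 = 3.712 in².
F_nw = 0.6 F_EXX = 0.6 × 80 = 48 ksi.
φR_n = 0.75 × 48 × 3.712 = 133.6 kips.

φR_n ≈ 134 kips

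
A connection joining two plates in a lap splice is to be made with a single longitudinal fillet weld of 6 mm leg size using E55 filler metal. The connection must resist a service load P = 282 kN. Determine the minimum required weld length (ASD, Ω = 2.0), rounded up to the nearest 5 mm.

L = 405 mm

E55XX → F_EXX = 550 MPa.
Throat t_e = 0.707 × 6 = 4.242 mm.
r_n/Ω = (0.6 × 550 × 4.242) / 2.0 = 699.9 N/mm = 0.6999 kN/mm.
L_req = P / (r_n/Ω) = 282 / 0.6999 = 402.9 mm total.
Round up → use L = 405 mm.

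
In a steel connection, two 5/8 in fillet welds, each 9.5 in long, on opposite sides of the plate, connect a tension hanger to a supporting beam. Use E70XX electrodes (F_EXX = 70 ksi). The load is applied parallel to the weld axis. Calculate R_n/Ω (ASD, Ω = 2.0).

Effective throat t_e = 0.707 × 0.625 = 0.4419 in.
Total length L = 19 in; A_we = 0.4419 × 19 = 8.396 in².
F_nw = 0.6 F_EXX = 0.6 × 70 = 42 ksi.
R_n = 42 × 8.396 = 352.6 kip; R_n/Ω = 352.6/2.0 = 176.3 kip.

R_n/Ω ≈ 176 kip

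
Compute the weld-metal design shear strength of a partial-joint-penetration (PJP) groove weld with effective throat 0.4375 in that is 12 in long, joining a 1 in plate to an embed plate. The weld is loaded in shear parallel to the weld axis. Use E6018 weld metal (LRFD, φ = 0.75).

E60XX → F_EXX = 60 ksi.
Effective throat (given) t_e = 0.4375 in.
A_we = 0.4375 × 12 = 5.25 in².
F_nw = 0.6 F_EXX = 36 ksi.
φR_n = 0.75 × 36 × 5.25 = 141.8 kip.

φR_n ≈ 142 kip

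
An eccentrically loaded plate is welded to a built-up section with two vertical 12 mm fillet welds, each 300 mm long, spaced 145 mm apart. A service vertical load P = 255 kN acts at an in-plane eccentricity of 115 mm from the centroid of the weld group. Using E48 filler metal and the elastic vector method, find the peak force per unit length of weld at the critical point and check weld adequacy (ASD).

E48XX → F_EXX = 480 MPa.
Total weld length L_w = 600 mm. Treat welds as unit-width lines.
Polar moment about centroid: J = 2[d³/12 + d(b/2)²] = 2[300³/12 + 300×72.5²] = 7654000 mm³.
Direct shear f_v = P/L_w = 255×10³ / 600 = 425 N/mm (vertical).
Torsion M = P·e = 255×10³ × 115 = 29325000 N·mm.
Critical point at (x, y) = (72.5, 150) from centroid. f_tx = M·y/J = 574.7 N/mm; f_ty = M·x/J = 277.8 N/mm.
Resultant f_max = √[f_tx² + (f_v + f_ty)²] = √[574.7² + (425 + 277.8)²] = 907.9 N/mm.
Capacity per unit length: r_n/Ω = (1/2.0) × 0.6 × 480 × (0.707 × 12) = 1222 N/mm.
907.9 ≤ 1222 → adequate.

f_max ≈ 908 N/mm; adequate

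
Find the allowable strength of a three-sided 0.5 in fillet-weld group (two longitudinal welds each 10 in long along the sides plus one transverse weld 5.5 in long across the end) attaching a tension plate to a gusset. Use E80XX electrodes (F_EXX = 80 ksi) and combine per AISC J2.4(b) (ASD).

t_e = 0.707 × 0.5 = 0.3535 in.
R_nwl = 0.6 × 80 × 0.3535 × 20 = 339.4 kips (longitudinal, 2 welds).
R_nwt = 0.6 × 80 × 0.3535 × 5.5 = 93.32 kips (transverse, base value).
(i) R_nwl + R_nwt = 432.7 kips; (ii) 0.85 R_nwl + 1.5 R_nwt = 428.4 kips.
R_n = max = 432.7 kips [governs: (i)]; R_n/Ω = 216.3 kips.

R_n/Ω ≈ 216 kips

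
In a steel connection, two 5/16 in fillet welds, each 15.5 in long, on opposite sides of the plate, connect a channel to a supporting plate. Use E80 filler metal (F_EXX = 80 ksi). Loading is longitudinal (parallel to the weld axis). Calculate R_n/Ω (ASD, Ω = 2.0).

R_n/Ω ≈ 164 kips

Effective throat t_e = 0.707 × 0.3125 = 0.2209 in.
Total length L = 31 in; A_we = 0.2209 × 31 = 6.849 in².
F_nw = 0.6 F_EXX = 0.6 × 80 = 48 ksi.
R_n = 48 × 6.849 = 328.8 kips; R_n/Ω = 328.8/2.0 = 164.4 kips.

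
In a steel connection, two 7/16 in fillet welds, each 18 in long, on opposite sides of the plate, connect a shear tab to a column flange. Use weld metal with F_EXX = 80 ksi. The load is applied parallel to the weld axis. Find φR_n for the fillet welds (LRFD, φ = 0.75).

φR_n ≈ 401 kips

Effective throat t_e = 0.707 × 0.4375 = 0.3093 in.
Total length L = 36 in; A_we = 0.3093 × 36 = 11.14 in².
F_nw = 0.6 F_EXX = 0.6 × 80 = 48 ksi.
φR_n = 0.75 × 48 × 11.14 = 400.9 kips.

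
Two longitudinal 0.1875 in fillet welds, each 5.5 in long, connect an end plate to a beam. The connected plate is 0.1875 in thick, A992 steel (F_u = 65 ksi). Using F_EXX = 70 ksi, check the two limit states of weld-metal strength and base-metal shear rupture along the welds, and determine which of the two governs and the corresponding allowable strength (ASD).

t_e = 0.707 × 0.1875 = 0.1326 in; L = 11 in.
Weld metal: R_n/Ω = (1/2.0) × 0.6 × 70 × 0.1326 × 11 = 30.62 kips.
Base metal (shear rupture): R_n/Ω = (1/2.0) × 0.6 × 65 × 0.1875 × 11 = 40.22 kips.
Governing: weld metal.

R_n/Ω ≈ 30.6 kips (weld metal governs)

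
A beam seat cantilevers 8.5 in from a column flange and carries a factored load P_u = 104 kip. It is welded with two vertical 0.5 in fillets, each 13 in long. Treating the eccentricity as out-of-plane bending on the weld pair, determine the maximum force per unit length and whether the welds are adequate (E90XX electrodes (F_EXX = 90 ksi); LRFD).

L_w = 2 × 13 = 26 in; section modulus (unit throat) S = 2 × L²/6 = 56.33 in².
Direct shear f_v = P/L_w = 104/26 = 4 kip/in.
Moment M = P × e = 104 × 8.5 = 884 kip·in; bending f_b = M/S = 15.69 kip/in.
f_max = √(f_v² + f_b²) = √(4² + 15.69²) = 16.19 kip/in.
φr_n = 0.75 × 0.6 × 90 × (0.707 × 0.5) = 14.32 kip/in → NOT adequate.

f_max ≈ 16.2 kip/in; NOT adequate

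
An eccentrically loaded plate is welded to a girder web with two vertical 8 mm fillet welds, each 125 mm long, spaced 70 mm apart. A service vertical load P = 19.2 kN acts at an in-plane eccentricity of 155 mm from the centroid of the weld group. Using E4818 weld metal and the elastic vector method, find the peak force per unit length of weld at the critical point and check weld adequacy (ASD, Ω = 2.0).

E48XX → F_EXX = 480 MPa.
Total weld length L_w = 250 mm. Treat welds as unit-width lines.
Polar moment about centroid: J = 2[d³/12 + d(b/2)²] = 2[125³/12 + 125×35²] = 631800 mm³.
Direct shear f_v = P/L_w = 19.2×10³ / 250 = 76.8 N/mm (vertical).
Torsion M = P·e = 19.2×10³ × 155 = 2976000 N·mm.
Critical point at (x, y) = (35, 62.5) from centroid. f_tx = M·y/J = 294.4 N/mm; f_ty = M·x/J = 164.9 N/mm.
Resultant f_max = √[f_tx² + (f_v + f_ty)²] = √[294.4² + (76.8 + 164.9)²] = 380.9 N/mm.
Capacity per unit length: r_n/Ω = (1/2.0) × 0.6 × 480 × (0.707 × 8) = 814.5 N/mm.
380.9 ≤ 814.5 → adequate.

f_max ≈ 381 N/mm; adequate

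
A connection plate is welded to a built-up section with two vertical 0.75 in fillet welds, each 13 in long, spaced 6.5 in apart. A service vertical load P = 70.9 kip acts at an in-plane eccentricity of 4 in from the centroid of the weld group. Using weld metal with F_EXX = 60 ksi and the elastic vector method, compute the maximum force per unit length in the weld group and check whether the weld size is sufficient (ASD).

Total weld length L_w = 26 in. Treat welds as unit-width lines.
Polar moment about centroid: J = 2[d³/12 + d(b/2)²] = 2[13³/12 + 13×3.25²] = 640.8 in³.
Direct shear f_v = P/L_w = 70.9 / 26 = 2.727 kip/in (vertical).
Torsion M = P·e = 70.9 × 4 = 283.6 kip·in.
Critical point at (x, y) = (3.25, 6.5) from centroid. f_tx = M·y/J = 2.877 kip/in; f_ty = M·x/J = 1.438 kip/in.
Resultant f_max = √[f_tx² + (f_v + f_ty)²] = √[2.877² + (2.727 + 1.438)²] = 5.062 kip/in.
Capacity per unit length: r_n/Ω = (1/2.0) × 0.6 × 60 × (0.707 × 0.75) = 9.544 kip/in.
5.062 ≤ 9.544 → adequate.

f_max ≈ 5.06 kip/in; adequate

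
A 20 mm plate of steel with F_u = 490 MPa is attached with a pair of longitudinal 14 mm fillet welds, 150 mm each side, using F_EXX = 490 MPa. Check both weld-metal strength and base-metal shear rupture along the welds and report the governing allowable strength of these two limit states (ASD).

t_e = 0.707 × 14 = 9.898 mm; L = 300 mm.
Weld metal: R_n/Ω = (1/2.0) × 0.6 × 490 × 9.898 × 300 × 10⁻³ = 436.5 kN.
Base metal (shear rupture): R_n/Ω = (1/2.0) × 0.6 × 490 × 20 × 300 × 10⁻³ = 882 kN.
Governing: weld metal.

R_n/Ω ≈ 437 kN (weld metal governs)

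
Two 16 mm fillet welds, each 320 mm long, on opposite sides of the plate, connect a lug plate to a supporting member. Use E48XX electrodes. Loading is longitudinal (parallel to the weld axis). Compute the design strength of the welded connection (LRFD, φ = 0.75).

φR_n ≈ 1560 kN

E48XX → F_EXX = 480 MPa.
Effective throat t_e = 0.707 × 16 = 11.31 mm.
Total length L = 640 mm; A_we = 11.31 × 640 = 7240 mm².
F_nw = 0.6 F_EXX = 0.6 × 480 = 288 MPa.
φR_n = 0.75 × 288 × 7240 × 10⁻³ = 1564 kN.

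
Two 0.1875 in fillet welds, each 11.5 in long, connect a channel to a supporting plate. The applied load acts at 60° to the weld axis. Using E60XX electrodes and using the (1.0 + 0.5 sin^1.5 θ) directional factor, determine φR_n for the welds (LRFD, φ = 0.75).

E60XX → F_EXX = 60 ksi.
t_e = 0.707 × 0.1875 = 0.1326 in; A_we = 0.1326 × 23 = 3.049 in².
Directional factor: 1.0 + 0.5 sin^1.5(60°) = 1.403.
F_nw = 0.6 × 60 × 1.403 = 50.51 ksi.
φR_n = 0.75 × 50.51 × 3.049 = 115.5 kips.

φR_n ≈ 115 kips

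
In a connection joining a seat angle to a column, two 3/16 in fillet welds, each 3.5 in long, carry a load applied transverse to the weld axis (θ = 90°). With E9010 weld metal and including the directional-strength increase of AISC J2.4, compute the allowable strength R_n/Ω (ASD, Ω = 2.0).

R_n/Ω ≈ 37.6 kip

E90XX → F_EXX = 90 ksi.
t_e = 0.707 × 0.1875 = 0.1326 in; A_we = 0.1326 × 7 = 0.9279 in².
Directional factor: 1.0 + 0.5 sin^1.5(90°) = 1.5.
F_nw = 0.6 × 90 × 1.5 = 81 ksi.
R_n/Ω = (81 × 0.9279) / 2.0 = 37.58 kip.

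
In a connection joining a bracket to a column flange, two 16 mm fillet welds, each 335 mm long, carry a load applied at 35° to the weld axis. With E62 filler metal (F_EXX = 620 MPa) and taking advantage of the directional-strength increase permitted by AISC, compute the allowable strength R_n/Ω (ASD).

t_e = 0.707 × 16 = 11.31 mm; A_we = 11.31 × 670 = 7579 mm².
Directional factor: 1.0 + 0.5 sin^1.5(35°) = 1.217.
F_nw = 0.6 × 620 × 1.217 = 452.8 MPa.
R_n/Ω = (452.8 × 7579) / 2.0 × 10⁻³ = 1716 kN.

R_n/Ω ≈ 1720 kN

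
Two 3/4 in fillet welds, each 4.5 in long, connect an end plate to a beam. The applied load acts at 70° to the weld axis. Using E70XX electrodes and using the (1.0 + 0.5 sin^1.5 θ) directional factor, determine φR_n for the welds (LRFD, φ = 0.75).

φR_n ≈ 219 kip

E70XX → F_EXX = 70 ksi.
t_e = 0.707 × 0.75 = 0.5302 in; A_we = 0.5302 × 9 = 4.772 in².
Directional factor: 1.0 + 0.5 sin^1.5(70°) = 1.455.
F_nw = 0.6 × 70 × 1.455 = 61.13 ksi.
φR_n = 0.75 × 61.13 × 4.772 = 218.8 kip.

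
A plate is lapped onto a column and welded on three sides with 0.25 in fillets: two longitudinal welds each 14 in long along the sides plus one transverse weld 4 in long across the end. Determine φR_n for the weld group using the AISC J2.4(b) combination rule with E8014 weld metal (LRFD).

E80XX → F_EXX = 80 ksi.
t_e = 0.707 × 0.25 = 0.1767 in.
R_nwl = 0.6 × 80 × 0.1767 × 28 = 237.6 kips (longitudinal, 2 welds).
R_nwt = 0.6 × 80 × 0.1767 × 4 = 33.94 kips (transverse, base value).
(i) R_nwl + R_nwt = 271.5 kips; (ii) 0.85 R_nwl + 1.5 R_nwt = 252.8 kips.
R_n = max = 271.5 kips [governs: (i)]; φR_n = 203.6 kips.

φR_n ≈ 204 kips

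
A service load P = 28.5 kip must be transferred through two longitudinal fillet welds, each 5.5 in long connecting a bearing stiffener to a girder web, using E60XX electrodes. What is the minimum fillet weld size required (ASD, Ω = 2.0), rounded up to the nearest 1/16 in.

E60XX → F_EXX = 60 ksi.
Total weld length L = 11 in.
Required throat t_e = P × Ω / (0.6 F_EXX × L) = 28.5 × 2.0 / (0.6 × 60 × 11) = 0.1439 in.
Required leg w = t_e / 0.707 = 0.2036 in → use 1/4 in.

w = 1/4 in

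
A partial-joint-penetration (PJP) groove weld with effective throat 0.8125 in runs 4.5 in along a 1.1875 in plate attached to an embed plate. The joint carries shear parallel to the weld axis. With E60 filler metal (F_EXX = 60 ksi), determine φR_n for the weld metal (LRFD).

φR_n ≈ 98.7 kips

Effective throat (given) t_e = 0.8125 in.
A_we = 0.8125 × 4.5 = 3.656 in².
F_nw = 0.6 F_EXX = 36 ksi.
φR_n = 0.75 × 36 × 3.656 = 98.72 kips.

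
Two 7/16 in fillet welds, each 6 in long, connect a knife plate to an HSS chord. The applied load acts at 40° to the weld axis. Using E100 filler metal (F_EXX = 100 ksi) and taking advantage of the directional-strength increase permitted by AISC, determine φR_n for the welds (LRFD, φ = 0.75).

t_e = 0.707 × 0.4375 = 0.3093 in; A_we = 0.3093 × 12 = 3.712 in².
Directional factor: 1.0 + 0.5 sin^1.5(40°) = 1.258.
F_nw = 0.6 × 100 × 1.258 = 75.46 ksi.
φR_n = 0.75 × 75.46 × 3.712 = 210.1 kips.

φR_n ≈ 210 kips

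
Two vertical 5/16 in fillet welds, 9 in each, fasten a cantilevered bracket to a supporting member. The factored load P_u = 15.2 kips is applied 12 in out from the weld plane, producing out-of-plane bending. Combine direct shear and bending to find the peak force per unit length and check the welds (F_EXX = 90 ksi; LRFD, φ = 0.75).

f_max ≈ 6.81 kip/in; adequate

L_w = 2 × 9 = 18 in; section modulus (unit throat) S = 2 × L²/6 = 27 in².
Direct shear f_v = P/L_w = 15.2/18 = 0.8444 kip/in.
Moment M = P × e = 15.2 × 12 = 182.4 kip·in; bending f_b = M/S = 6.756 kip/in.
f_max = √(f_v² + f_b²) = √(0.8444² + 6.756²) = 6.808 kip/in.
φr_n = 0.75 × 0.6 × 90 × (0.707 × 0.3125) = 8.948 kip/in → adequate.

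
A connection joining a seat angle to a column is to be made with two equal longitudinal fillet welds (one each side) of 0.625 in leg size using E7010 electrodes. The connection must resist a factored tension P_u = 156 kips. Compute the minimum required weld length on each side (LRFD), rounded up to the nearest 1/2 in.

L = 6 in on each side

E70XX → F_EXX = 70 ksi.
Throat t_e = 0.707 × 0.625 = 0.4419 in.
φr_n = 0.75 × 0.6 × 70 × 0.4419 = 13.92 kips/in.
L_req = P_u / φr_n = 156 / 13.92 = 11.21 in total.
Per side: 11.21 / 2 = 5.604 in.
Round up → use L = 6 in on each side.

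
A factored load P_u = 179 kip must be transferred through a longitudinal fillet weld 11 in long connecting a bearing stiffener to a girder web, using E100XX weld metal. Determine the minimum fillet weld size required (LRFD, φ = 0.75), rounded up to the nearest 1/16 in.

w = 9/16 in

E100XX → F_EXX = 100 ksi.
Total weld length L = 11 in.
Required throat t_e = P_u / (φ × 0.6 F_EXX × L) = 179 / (0.75 × 0.6 × 100 × 11) = 0.3616 in.
Required leg w = t_e / 0.707 = 0.5115 in → use 9/16 in.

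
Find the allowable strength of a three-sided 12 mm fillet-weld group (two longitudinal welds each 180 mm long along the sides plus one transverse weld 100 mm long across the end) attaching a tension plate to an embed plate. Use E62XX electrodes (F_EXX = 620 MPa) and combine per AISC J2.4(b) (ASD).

t_e = 0.707 × 12 = 8.484 mm.
R_nwl = 0.6 × 620 × 8.484 × 360 × 10⁻³ = 1136 kN (longitudinal, 2 welds).
R_nwt = 0.6 × 620 × 8.484 × 100 × 10⁻³ = 315.6 kN (transverse, base value).
(i) R_nwl + R_nwt = 1452 kN; (ii) 0.85 R_nwl + 1.5 R_nwt = 1439 kN.
R_n = max = 1452 kN [governs: (i)]; R_n/Ω = 725.9 kN.

R_n/Ω ≈ 726 kN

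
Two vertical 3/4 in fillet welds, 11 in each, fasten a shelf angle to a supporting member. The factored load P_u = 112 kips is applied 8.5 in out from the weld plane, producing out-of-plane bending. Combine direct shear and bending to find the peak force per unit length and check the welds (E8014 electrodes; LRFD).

f_max ≈ 24.1 kip/in; NOT adequate

E80XX → F_EXX = 80 ksi.
L_w = 2 × 11 = 22 in; section modulus (unit throat) S = 2 × L²/6 = 40.33 in².
Direct shear f_v = P/L_w = 112/22 = 5.091 kip/in.
Moment M = P × e = 112 × 8.5 = 952 kip·in; bending f_b = M/S = 23.6 kip/in.
f_max = √(f_v² + f_b²) = √(5.091² + 23.6²) = 24.15 kip/in.
φr_n = 0.75 × 0.6 × 80 × (0.707 × 0.75) = 19.09 kip/in → NOT adequate.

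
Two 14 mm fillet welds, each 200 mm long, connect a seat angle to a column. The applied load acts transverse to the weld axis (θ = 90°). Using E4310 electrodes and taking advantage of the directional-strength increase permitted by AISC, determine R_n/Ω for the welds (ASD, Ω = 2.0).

E43XX → F_EXX = 430 MPa.
t_e = 0.707 × 14 = 9.898 mm; A_we = 9.898 × 400 = 3959 mm².
Directional factor: 1.0 + 0.5 sin^1.5(90°) = 1.5.
F_nw = 0.6 × 430 × 1.5 = 387 MPa.
R_n/Ω = (387 × 3959) / 2.0 × 10⁻³ = 766.1 kN.

R_n/Ω ≈ 766 kN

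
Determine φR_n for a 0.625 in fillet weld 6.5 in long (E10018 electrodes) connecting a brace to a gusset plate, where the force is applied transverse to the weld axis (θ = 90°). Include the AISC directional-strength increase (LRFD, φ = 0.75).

E100XX → F_EXX = 100 ksi.
t_e = 0.707 × 0.625 = 0.4419 in; A_we = 0.4419 × 6.5 = 2.872 in².
Directional factor: 1.0 + 0.5 sin^1.5(90°) = 1.5.
F_nw = 0.6 × 100 × 1.5 = 90 ksi.
φR_n = 0.75 × 90 × 2.872 = 193.9 kip.

φR_n ≈ 194 kip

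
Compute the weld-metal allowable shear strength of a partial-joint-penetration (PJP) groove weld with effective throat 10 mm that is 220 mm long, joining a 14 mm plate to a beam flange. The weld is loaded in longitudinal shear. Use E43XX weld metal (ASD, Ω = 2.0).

R_n/Ω ≈ 284 kN

E43XX → F_EXX = 430 MPa.
Effective throat (given) t_e = 10 mm.
A_we = 10 × 220 = 2200 mm².
F_nw = 0.6 F_EXX = 258 MPa.
R_n/Ω = (258 × 2200) / 2.0 × 10⁻³ = 283.8 kN.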